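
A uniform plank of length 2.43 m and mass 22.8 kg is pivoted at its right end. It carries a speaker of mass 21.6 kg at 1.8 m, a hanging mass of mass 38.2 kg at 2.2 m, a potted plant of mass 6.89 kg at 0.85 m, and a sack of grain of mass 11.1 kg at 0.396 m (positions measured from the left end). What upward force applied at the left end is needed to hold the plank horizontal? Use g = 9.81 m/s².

Sum moments about the right end (the unknown pivot reaction has zero arm there).
Beam weight: 22.8 × 9.81 = 223.7 N down at 1.215 m → arm 1.215 m, τ = 223.7 × 1.215 = 271.8 N·m counterclockwise.
Speaker: 21.6 × 9.81 = 211.9 N down at 1.8 m → arm 0.63 m, τ = 211.9 × 0.63 = 133.5 N·m counterclockwise.
Hanging mass: 38.2 × 9.81 = 374.7 N down at 2.2 m → arm 0.23 m, τ = 374.7 × 0.23 = 86.18 N·m counterclockwise.
Potted plant: 6.89 × 9.81 = 67.59 N down at 0.85 m → arm 1.58 m, τ = 67.59 × 1.58 = 106.8 N·m counterclockwise.
Sack of grain: 11.1 × 9.81 = 108.9 N down at 0.396 m → arm 2.034 m, τ = 108.9 × 2.034 = 221.5 N·m counterclockwise.
Net moment of the loads = 819.8 N·m counterclockwise.
The upward force F acts at the left end, arm 2.43 m, giving F × 2.43 clockwise.
For rotational equilibrium, F × 2.43 = 819.8, so F = 819.8 / 2.43 = 337 N.

F ≈ 337 N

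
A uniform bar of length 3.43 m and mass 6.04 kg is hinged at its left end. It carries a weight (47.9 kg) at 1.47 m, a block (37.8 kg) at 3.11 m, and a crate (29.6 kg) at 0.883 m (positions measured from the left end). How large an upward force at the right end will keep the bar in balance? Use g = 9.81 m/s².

F ≈ 642 N

Sum moments about the left end (the unknown pivot reaction has zero arm there).
Beam weight: 6.04 × 9.81 = 59.25 N down at 1.715 m → arm 1.715 m, τ = 59.25 × 1.715 = 101.6 N·m clockwise.
Weight: 47.9 × 9.81 = 469.9 N down at 1.47 m → arm 1.47 m, τ = 469.9 × 1.47 = 690.8 N·m clockwise.
Block: 37.8 × 9.81 = 370.8 N down at 3.11 m → arm 3.11 m, τ = 370.8 × 3.11 = 1153 N·m clockwise.
Crate: 29.6 × 9.81 = 290.4 N down at 0.883 m → arm 0.883 m, τ = 290.4 × 0.883 = 256.4 N·m clockwise.
Net moment of the loads = 2202 N·m clockwise.
The upward force F acts at the right end, arm 3.43 m, giving F × 3.43 counterclockwise.
Στ = 0 ⇒ F × 3.43 = 2202 ⇒ F = 2202 / 3.43 = 642 N.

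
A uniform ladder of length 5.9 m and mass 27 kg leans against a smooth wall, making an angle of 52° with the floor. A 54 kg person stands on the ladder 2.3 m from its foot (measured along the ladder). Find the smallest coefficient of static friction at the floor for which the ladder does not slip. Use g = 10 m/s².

μ_min ≈ 0.333

Taking torques about the foot of the ladder:
Ladder weight 27×10 = 270 N acts at 2.95 m along the ladder; its horizontal arm is 2.95·cos52° = 1.816 m → τ = 490.3 N·m clockwise.
Person: 54×10 = 540 N at 2.3 m → arm 1.416 m → τ = 764.6 N·m clockwise.
Wall normal N acts horizontally at the top; its moment arm is the height L sinθ = 5.9·sin52° = 4.649 m, counterclockwise.
Balancing moments: N × 4.649 = 1255, giving N = 270 N.
ΣFx = 0 ⇒ f = N_wall = 270 N. ΣFy = 0 ⇒ N_floor = 810 N.
μ_min = f / N_floor = 270 / 810 = 0.333.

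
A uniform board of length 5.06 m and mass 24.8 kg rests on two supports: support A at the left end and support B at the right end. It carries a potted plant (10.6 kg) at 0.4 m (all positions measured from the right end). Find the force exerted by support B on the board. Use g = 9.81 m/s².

Sum moments about support A (its reaction then has zero moment arm).
Beam weight: 24.8 × 9.81 = 243.3 N down at 2.53 m → arm 2.53 m, τ = 243.3 × 2.53 = 615.5 N·m clockwise.
Potted plant: 10.6 × 9.81 = 104 N down at 0.4 m → arm 4.66 m, τ = 104 × 4.66 = 484.6 N·m clockwise.
Net load moment about support A = 1100 N·m clockwise.
Reaction R at support B is upward at 0 m, arm 5.06 m → moment R × 5.06 counterclockwise.
Balancing moments: R × 5.06 = 1100, giving R = 217 N.

R_B ≈ 217 N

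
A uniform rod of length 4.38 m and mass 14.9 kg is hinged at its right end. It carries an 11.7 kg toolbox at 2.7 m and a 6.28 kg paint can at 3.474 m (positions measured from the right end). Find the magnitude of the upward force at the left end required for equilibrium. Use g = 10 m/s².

Take moments about the right end.
Beam weight: 14.9 × 10 = 149 N down at 2.19 m → arm 2.19 m, τ = 149 × 2.19 = 326.3 N·m counterclockwise.
Toolbox: 11.7 × 10 = 117 N down at 2.7 m → arm 2.7 m, τ = 117 × 2.7 = 315.9 N·m counterclockwise.
Paint can: 6.28 × 10 = 62.8 N down at 3.474 m → arm 3.474 m, τ = 62.8 × 3.474 = 218.2 N·m counterclockwise.
Net moment of the loads = 860.4 N·m counterclockwise.
The upward force F acts at the left end, arm 4.38 m, giving F × 4.38 clockwise.
Balancing moments: F × 4.38 = 860.4, giving F = 860.4 / 4.38 = 196 N.

F ≈ 196 N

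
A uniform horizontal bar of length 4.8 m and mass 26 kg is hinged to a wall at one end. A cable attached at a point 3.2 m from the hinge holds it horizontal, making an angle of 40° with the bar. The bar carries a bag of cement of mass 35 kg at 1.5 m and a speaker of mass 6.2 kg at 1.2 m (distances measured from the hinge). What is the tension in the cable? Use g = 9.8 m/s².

Taking torques about the hinge:
Beam weight: 26 × 9.8 = 254.8 N down at 2.4 m → arm 2.4 m, τ = 254.8 × 2.4 = 611.5 N·m clockwise.
Bag of cement: 35 × 9.8 = 343 N down at 1.5 m → arm 1.5 m, τ = 343 × 1.5 = 514.5 N·m clockwise.
Speaker: 6.2 × 9.8 = 60.76 N down at 1.2 m → arm 1.2 m, τ = 60.76 × 1.2 = 72.91 N·m clockwise.
Total clockwise load moment = 1199 N·m.
The cable tension T acts at 3.2 m; only its component perpendicular to the bar, T sinθ, produces torque. sin 40° = 0.6428.
For rotational equilibrium, T × 3.2 × 0.6428 = 1199, so T = 1199 / 2.057 = 583 N.

T ≈ 583 N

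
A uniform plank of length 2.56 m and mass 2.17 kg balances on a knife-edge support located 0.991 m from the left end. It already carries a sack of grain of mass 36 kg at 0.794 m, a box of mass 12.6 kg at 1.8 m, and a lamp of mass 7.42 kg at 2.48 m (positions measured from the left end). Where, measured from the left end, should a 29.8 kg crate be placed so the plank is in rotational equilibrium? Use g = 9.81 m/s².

Taking torques about the knife-edge support (at 0.991 m from the left end):
Beam weight: 2.17 × 9.81 = 21.29 N down at 1.28 m → arm 0.289 m, τ = 21.29 × 0.289 = 6.153 N·m clockwise.
Sack of grain: 36 × 9.81 = 353.2 N down at 0.794 m → arm 0.197 m, τ = 353.2 × 0.197 = 69.58 N·m counterclockwise.
Box: 12.6 × 9.81 = 123.6 N down at 1.8 m → arm 0.809 m, τ = 123.6 × 0.809 = 99.99 N·m clockwise.
Lamp: 7.42 × 9.81 = 72.79 N down at 2.48 m → arm 1.489 m, τ = 72.79 × 1.489 = 108.4 N·m clockwise.
Net moment of existing loads = 145 N·m clockwise.
The crate weighs 29.8 × 9.81 = 292.3 N and must supply an equal counterclockwise moment, so its lever arm about the knife-edge support is 145 / 292.3 = 0.496 m.
That puts it at 0.991 − 0.496 = 0.495 m from the left end.

x ≈ 0.495 m from the left end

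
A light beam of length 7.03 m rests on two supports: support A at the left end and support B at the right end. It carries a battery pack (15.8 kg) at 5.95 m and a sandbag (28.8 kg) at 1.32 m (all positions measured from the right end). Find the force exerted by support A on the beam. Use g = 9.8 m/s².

R_A ≈ 184 N

Sum moments about support B (its reaction then has zero moment arm).
Battery pack: 15.8 × 9.8 = 154.8 N down at 5.95 m → arm 5.95 m, τ = 154.8 × 5.95 = 921.1 N·m counterclockwise.
Sandbag: 28.8 × 9.8 = 282.2 N down at 1.32 m → arm 1.32 m, τ = 282.2 × 1.32 = 372.5 N·m counterclockwise.
Net load moment about support B = 1294 N·m counterclockwise.
Reaction R at support A is upward at 7.03 m, arm 7.03 m → moment R × 7.03 clockwise.
Setting net torque to zero: R × 7.03 = 1294 → R = 184 N.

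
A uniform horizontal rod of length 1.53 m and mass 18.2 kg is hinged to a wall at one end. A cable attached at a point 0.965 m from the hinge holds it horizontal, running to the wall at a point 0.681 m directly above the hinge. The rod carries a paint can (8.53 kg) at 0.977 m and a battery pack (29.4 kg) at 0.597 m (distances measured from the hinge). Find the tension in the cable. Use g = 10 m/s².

Take moments about the hinge.
Beam weight: 18.2 × 10 = 182 N down at 0.765 m → arm 0.765 m, τ = 182 × 0.765 = 139.2 N·m clockwise.
Paint can: 8.53 × 10 = 85.3 N down at 0.977 m → arm 0.977 m, τ = 85.3 × 0.977 = 83.34 N·m clockwise.
Battery pack: 29.4 × 10 = 294 N down at 0.597 m → arm 0.597 m, τ = 294 × 0.597 = 175.5 N·m clockwise.
Total clockwise load moment = 398 N·m.
The cable tension T acts at 0.965 m; only its component perpendicular to the rod, T sinθ, produces torque. sinθ = h/√(h²+d²) = 0.681/√(0.681²+0.965²) = 0.5766.
For rotational equilibrium, T × 0.965 × 0.5766 = 398, so T = 398 / 0.5564 = 715 N.

T ≈ 715 N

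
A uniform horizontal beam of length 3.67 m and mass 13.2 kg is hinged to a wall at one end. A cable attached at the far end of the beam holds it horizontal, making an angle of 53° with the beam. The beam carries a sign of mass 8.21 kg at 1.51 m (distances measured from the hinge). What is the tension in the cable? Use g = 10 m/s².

Choose the hinge as the axis so the unknown hinge reaction has zero arm there.
Beam weight: 13.2 × 10 = 132 N down at 1.835 m → arm 1.835 m, τ = 132 × 1.835 = 242.2 N·m clockwise.
Sign: 8.21 × 10 = 82.1 N down at 1.51 m → arm 1.51 m, τ = 82.1 × 1.51 = 124 N·m clockwise.
Total clockwise load moment = 366.2 N·m.
The cable tension T acts at 3.67 m; only its component perpendicular to the beam, T sinθ, produces torque. sin 53° = 0.7986.
Setting net torque to zero: T × 3.67 × 0.7986 = 366.2 → T = 366.2 / 2.931 = 125 N.

T ≈ 125 N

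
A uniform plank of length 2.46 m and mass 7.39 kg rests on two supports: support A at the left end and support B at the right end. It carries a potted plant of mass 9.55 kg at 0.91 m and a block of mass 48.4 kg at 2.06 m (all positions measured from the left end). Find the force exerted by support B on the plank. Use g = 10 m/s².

Sum moments about support A (its reaction then has zero moment arm).
Beam weight: 7.39 × 10 = 73.9 N down at 1.23 m → arm 1.23 m, τ = 73.9 × 1.23 = 90.9 N·m clockwise.
Potted plant: 9.55 × 10 = 95.5 N down at 0.91 m → arm 0.91 m, τ = 95.5 × 0.91 = 86.91 N·m clockwise.
Block: 48.4 × 10 = 484 N down at 2.06 m → arm 2.06 m, τ = 484 × 2.06 = 997 N·m clockwise.
Net load moment about support A = 1175 N·m clockwise.
Reaction R at support B is upward at 2.46 m, arm 2.46 m → moment R × 2.46 counterclockwise.
Balancing moments: R × 2.46 = 1175, giving R = 478 N.

R_B ≈ 478 N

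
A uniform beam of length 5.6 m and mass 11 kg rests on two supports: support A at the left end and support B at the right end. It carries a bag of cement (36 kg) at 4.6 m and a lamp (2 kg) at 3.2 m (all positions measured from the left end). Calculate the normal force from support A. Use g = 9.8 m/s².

R_A ≈ 125 N

Take moments about support B.
Beam weight: 11 × 9.8 = 107.8 N down at 2.8 m → arm 2.8 m, τ = 107.8 × 2.8 = 301.8 N·m counterclockwise.
Bag of cement: 36 × 9.8 = 352.8 N down at 4.6 m → arm 1 m, τ = 352.8 × 1 = 352.8 N·m counterclockwise.
Lamp: 2 × 9.8 = 19.6 N down at 3.2 m → arm 2.4 m, τ = 19.6 × 2.4 = 47.04 N·m counterclockwise.
Net load moment about support B = 701.6 N·m counterclockwise.
Reaction R at support A is upward at 0 m, arm 5.6 m → moment R × 5.6 clockwise.
Balancing moments: R × 5.6 = 701.6, giving R = 125 N.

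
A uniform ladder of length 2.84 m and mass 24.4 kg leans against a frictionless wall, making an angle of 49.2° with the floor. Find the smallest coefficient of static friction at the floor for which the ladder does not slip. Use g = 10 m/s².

About the foot of the ladder:
Ladder weight 24.4×10 = 244 N acts at 1.42 m along the ladder; its horizontal arm is 1.42·cos49.2° = 0.9279 m → τ = 226.4 N·m clockwise.
Wall normal N acts horizontally at the top; its moment arm is the height L sinθ = 2.84·sin49.2° = 2.15 m, counterclockwise.
Στ = 0 ⇒ N × 2.15 = 226.4 ⇒ N = 105.3 N.
ΣFx = 0 ⇒ f = N_wall = 105.3 N. ΣFy = 0 ⇒ N_floor = 244 N.
μ_min = f / N_floor = 105.3 / 244 = 0.432.

μ_min ≈ 0.432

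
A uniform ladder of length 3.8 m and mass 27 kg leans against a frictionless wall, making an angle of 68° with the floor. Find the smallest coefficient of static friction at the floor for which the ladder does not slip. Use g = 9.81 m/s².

μ_min ≈ 0.202

Take moments about the foot of the ladder.
Ladder weight 27×9.81 = 264.9 N acts at 1.9 m along the ladder; its horizontal arm is 1.9·cos68° = 0.7118 m → τ = 188.6 N·m clockwise.
Wall normal N acts horizontally at the top; its moment arm is the height L sinθ = 3.8·sin68° = 3.523 m, counterclockwise.
For rotational equilibrium, N × 3.523 = 188.6, so N = 53.53 N.
ΣFx = 0 ⇒ f = N_wall = 53.53 N. ΣFy = 0 ⇒ N_floor = 264.9 N.
μ_min = f / N_floor = 53.53 / 264.9 = 0.202.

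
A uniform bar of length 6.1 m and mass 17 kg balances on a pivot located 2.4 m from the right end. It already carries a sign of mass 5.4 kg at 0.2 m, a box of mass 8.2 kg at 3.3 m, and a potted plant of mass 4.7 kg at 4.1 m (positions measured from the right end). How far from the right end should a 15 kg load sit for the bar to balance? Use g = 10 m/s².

x ≈ 1.43 m from the right end

Taking torques about the pivot (at 2.4 m from the right end):
Beam weight: 17 × 10 = 170 N down at 3.05 m → arm 0.65 m, τ = 170 × 0.65 = 110.5 N·m counterclockwise.
Sign: 5.4 × 10 = 54 N down at 0.2 m → arm 2.2 m, τ = 54 × 2.2 = 118.8 N·m clockwise.
Box: 8.2 × 10 = 82 N down at 3.3 m → arm 0.9 m, τ = 82 × 0.9 = 73.8 N·m counterclockwise.
Potted plant: 4.7 × 10 = 47 N down at 4.1 m → arm 1.7 m, τ = 47 × 1.7 = 79.9 N·m counterclockwise.
Net moment of existing loads = 145.4 N·m counterclockwise.
The load weighs 15 × 10 = 150 N and must supply an equal clockwise moment, so its lever arm about the pivot is 145.4 / 150 = 0.969 m.
That puts it at 2.4 − 0.969 = 1.43 m from the right end.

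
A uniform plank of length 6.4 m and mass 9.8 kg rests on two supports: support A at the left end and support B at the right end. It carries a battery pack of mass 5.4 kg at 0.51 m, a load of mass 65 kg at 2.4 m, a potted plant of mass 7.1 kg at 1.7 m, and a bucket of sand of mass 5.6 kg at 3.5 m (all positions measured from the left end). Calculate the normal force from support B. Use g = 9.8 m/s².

Taking torques about support A:
Beam weight: 9.8 × 9.8 = 96.04 N down at 3.2 m → arm 3.2 m, τ = 96.04 × 3.2 = 307.3 N·m clockwise.
Battery pack: 5.4 × 9.8 = 52.92 N down at 0.51 m → arm 0.51 m, τ = 52.92 × 0.51 = 26.99 N·m clockwise.
Load: 65 × 9.8 = 637 N down at 2.4 m → arm 2.4 m, τ = 637 × 2.4 = 1529 N·m clockwise.
Potted plant: 7.1 × 9.8 = 69.58 N down at 1.7 m → arm 1.7 m, τ = 69.58 × 1.7 = 118.3 N·m clockwise.
Bucket of sand: 5.6 × 9.8 = 54.88 N down at 3.5 m → arm 3.5 m, τ = 54.88 × 3.5 = 192.1 N·m clockwise.
Net load moment about support A = 2174 N·m clockwise.
Reaction R at support B is upward at 6.4 m, arm 6.4 m → moment R × 6.4 counterclockwise.
Setting net torque to zero: R × 6.4 = 2174 → R = 340 N.

R_B ≈ 340 N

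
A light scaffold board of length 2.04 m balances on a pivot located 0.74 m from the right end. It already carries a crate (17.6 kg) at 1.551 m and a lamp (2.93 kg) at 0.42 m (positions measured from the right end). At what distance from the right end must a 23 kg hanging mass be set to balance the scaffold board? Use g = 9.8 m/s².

x ≈ 0.16 m from the right end

Take moments about the pivot (at 0.74 m from the right end).
Crate: 17.6 × 9.8 = 172.5 N down at 1.551 m → arm 0.811 m, τ = 172.5 × 0.811 = 139.9 N·m counterclockwise.
Lamp: 2.93 × 9.8 = 28.71 N down at 0.42 m → arm 0.32 m, τ = 28.71 × 0.32 = 9.187 N·m clockwise.
Net moment of existing loads = 130.7 N·m counterclockwise.
The hanging mass weighs 23 × 9.8 = 225.4 N and must supply an equal clockwise moment, so its lever arm about the pivot is 130.7 / 225.4 = 0.58 m.
That puts it at 0.74 − 0.58 = 0.16 m from the right end.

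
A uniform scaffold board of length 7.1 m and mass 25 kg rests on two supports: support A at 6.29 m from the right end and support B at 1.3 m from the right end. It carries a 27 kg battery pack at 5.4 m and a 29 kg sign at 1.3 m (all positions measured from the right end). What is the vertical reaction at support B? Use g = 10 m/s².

Taking torques about support A:
Beam weight: 25 × 10 = 250 N down at 3.55 m → arm 2.74 m, τ = 250 × 2.74 = 685 N·m clockwise.
Battery pack: 27 × 10 = 270 N down at 5.4 m → arm 0.89 m, τ = 270 × 0.89 = 240.3 N·m clockwise.
Sign: 29 × 10 = 290 N down at 1.3 m → arm 4.99 m, τ = 290 × 4.99 = 1447 N·m clockwise.
Net load moment about support A = 2372 N·m clockwise.
Reaction R at support B is upward at 1.3 m, arm 4.99 m → moment R × 4.99 counterclockwise.
Balancing moments: R × 4.99 = 2372, giving R = 475 N.

R_B ≈ 475 N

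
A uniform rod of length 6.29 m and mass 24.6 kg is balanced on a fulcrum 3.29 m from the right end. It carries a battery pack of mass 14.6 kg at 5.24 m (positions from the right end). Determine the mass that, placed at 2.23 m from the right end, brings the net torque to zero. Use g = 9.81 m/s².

Take moments about the fulcrum (at 3.29 m from the right end).
Beam weight: 24.6 × 9.81 = 241.3 N down at 3.145 m → arm 0.145 m, τ = 241.3 × 0.145 = 34.99 N·m clockwise.
Battery pack: 14.6 × 9.81 = 143.2 N down at 5.24 m → arm 1.95 m, τ = 143.2 × 1.95 = 279.2 N·m counterclockwise.
Net moment of known loads = 244.2 N·m counterclockwise.
An unknown mass m at 2.23 m has arm 1.06 m; its moment is m·g·1.06 clockwise.
Setting net torque to zero: m × 9.81 × 1.06 = 244.2 → m = 244.2 / (9.81 × 1.06) = 23.5 kg.

m ≈ 23.5 kg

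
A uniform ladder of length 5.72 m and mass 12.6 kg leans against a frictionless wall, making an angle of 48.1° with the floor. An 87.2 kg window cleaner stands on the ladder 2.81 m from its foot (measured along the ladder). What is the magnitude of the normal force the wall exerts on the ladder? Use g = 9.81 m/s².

N_wall ≈ 433 N

Choose the foot of the ladder as the axis so the floor normal and friction both act there and drop out.
Ladder weight 12.6×9.81 = 123.6 N acts at 2.86 m along the ladder; its horizontal arm is 2.86·cos48.1° = 1.91 m → τ = 236.1 N·m clockwise.
Window cleaner: 87.2×9.81 = 855.4 N at 2.81 m → arm 1.877 m → τ = 1606 N·m clockwise.
Wall normal N acts horizontally at the top; its moment arm is the height L sinθ = 5.72·sin48.1° = 4.257 m, counterclockwise.
For rotational equilibrium, N × 4.257 = 1842, so N = 433 N.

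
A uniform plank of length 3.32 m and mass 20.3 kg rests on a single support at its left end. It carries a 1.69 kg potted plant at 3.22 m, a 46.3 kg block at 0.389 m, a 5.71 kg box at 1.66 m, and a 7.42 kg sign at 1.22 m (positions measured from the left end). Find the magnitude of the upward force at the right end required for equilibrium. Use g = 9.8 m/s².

F ≈ 223 N

Sum moments about the left end (the unknown pivot reaction has zero arm there).
Beam weight: 20.3 × 9.8 = 198.9 N down at 1.66 m → arm 1.66 m, τ = 198.9 × 1.66 = 330.2 N·m clockwise.
Potted plant: 1.69 × 9.8 = 16.56 N down at 3.22 m → arm 3.22 m, τ = 16.56 × 3.22 = 53.32 N·m clockwise.
Block: 46.3 × 9.8 = 453.7 N down at 0.389 m → arm 0.389 m, τ = 453.7 × 0.389 = 176.5 N·m clockwise.
Box: 5.71 × 9.8 = 55.96 N down at 1.66 m → arm 1.66 m, τ = 55.96 × 1.66 = 92.89 N·m clockwise.
Sign: 7.42 × 9.8 = 72.72 N down at 1.22 m → arm 1.22 m, τ = 72.72 × 1.22 = 88.72 N·m clockwise.
Net moment of the loads = 741.6 N·m clockwise.
The upward force F acts at the right end, arm 3.32 m, giving F × 3.32 counterclockwise.
Στ = 0 ⇒ F × 3.32 = 741.6 ⇒ F = 741.6 / 3.32 = 223 N.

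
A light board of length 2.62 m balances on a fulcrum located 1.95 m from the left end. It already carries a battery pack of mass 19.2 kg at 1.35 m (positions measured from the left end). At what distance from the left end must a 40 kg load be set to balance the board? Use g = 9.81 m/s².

x ≈ 2.24 m from the left end

Choose the fulcrum (at 1.95 m from the left end) as the axis so the support reaction has zero arm there.
Battery pack: 19.2 × 9.81 = 188.4 N down at 1.35 m → arm 0.6 m, τ = 188.4 × 0.6 = 113 N·m counterclockwise.
Net moment of existing loads = 113 N·m counterclockwise.
The load weighs 40 × 9.81 = 392.4 N and must supply an equal clockwise moment, so its lever arm about the fulcrum is 113 / 392.4 = 0.288 m.
That puts it at 1.95 + 0.288 = 2.24 m from the left end.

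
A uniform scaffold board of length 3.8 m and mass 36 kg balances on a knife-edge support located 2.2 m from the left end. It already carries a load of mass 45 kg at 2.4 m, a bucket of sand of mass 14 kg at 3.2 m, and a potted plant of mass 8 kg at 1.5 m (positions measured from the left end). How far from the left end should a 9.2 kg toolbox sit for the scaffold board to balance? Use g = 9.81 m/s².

x ≈ 1.48 m from the left end

Taking torques about the knife-edge support (at 2.2 m from the left end):
Beam weight: 36 × 9.81 = 353.2 N down at 1.9 m → arm 0.3 m, τ = 353.2 × 0.3 = 106 N·m counterclockwise.
Load: 45 × 9.81 = 441.5 N down at 2.4 m → arm 0.2 m, τ = 441.5 × 0.2 = 88.3 N·m clockwise.
Bucket of sand: 14 × 9.81 = 137.3 N down at 3.2 m → arm 1 m, τ = 137.3 × 1 = 137.3 N·m clockwise.
Potted plant: 8 × 9.81 = 78.48 N down at 1.5 m → arm 0.7 m, τ = 78.48 × 0.7 = 54.94 N·m counterclockwise.
Net moment of existing loads = 64.66 N·m clockwise.
The toolbox weighs 9.2 × 9.81 = 90.25 N and must supply an equal counterclockwise moment, so its lever arm about the knife-edge support is 64.66 / 90.25 = 0.716 m.
That puts it at 2.2 − 0.716 = 1.48 m from the left end.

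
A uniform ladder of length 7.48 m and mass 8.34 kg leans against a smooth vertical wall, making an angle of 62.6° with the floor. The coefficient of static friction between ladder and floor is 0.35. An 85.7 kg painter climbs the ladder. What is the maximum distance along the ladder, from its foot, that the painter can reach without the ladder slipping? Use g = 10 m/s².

Sum moments about the foot of the ladder (the floor normal and friction both act there and drop out).
Ladder weight 8.34×10 = 83.4 N acts at 3.74 m along the ladder; its horizontal arm is 3.74·cos62.6° = 1.721 m → τ = 143.5 N·m clockwise.
Painter weight 85.7×10 = 857 N at distance d → arm d·cos62.6° → τ = 857·d·0.4602 clockwise.
Wall normal N at the top has arm L sinθ = 6.641 m counterclockwise, so Στ = 0 gives N·6.641 = 143.5 + 394.4·d.
ΣFy = 0 ⇒ N_floor = 940.4 N, so the maximum friction is μ_s·N_floor = 0.35×940.4 = 329.1 N. ΣFx = 0 ⇒ N_wall = f, so at the slipping point N = 329.1 N.
Substituting: 329.1×6.641 = 143.5 + 394.4·d ⇒ d = (2186 − 143.5) / 394.4 = 5.18 m.

d ≈ 5.18 m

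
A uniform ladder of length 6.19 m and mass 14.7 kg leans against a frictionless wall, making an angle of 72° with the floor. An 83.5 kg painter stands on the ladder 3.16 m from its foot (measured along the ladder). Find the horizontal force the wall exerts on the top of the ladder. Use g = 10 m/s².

Taking torques about the foot of the ladder:
Ladder weight 14.7×10 = 147 N acts at 3.095 m along the ladder; its horizontal arm is 3.095·cos72° = 0.9564 m → τ = 140.6 N·m clockwise.
Painter: 83.5×10 = 835 N at 3.16 m → arm 0.9765 m → τ = 815.4 N·m clockwise.
Wall normal N acts horizontally at the top; its moment arm is the height L sinθ = 6.19·sin72° = 5.887 m, counterclockwise.
For rotational equilibrium, N × 5.887 = 956, so N = 162 N.

N_wall ≈ 162 N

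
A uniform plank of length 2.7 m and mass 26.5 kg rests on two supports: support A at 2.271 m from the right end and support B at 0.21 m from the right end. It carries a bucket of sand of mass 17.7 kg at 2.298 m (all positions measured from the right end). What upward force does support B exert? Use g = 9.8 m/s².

Taking torques about support A:
Beam weight: 26.5 × 9.8 = 259.7 N down at 1.35 m → arm 0.921 m, τ = 259.7 × 0.921 = 239.2 N·m clockwise.
Bucket of sand: 17.7 × 9.8 = 173.5 N down at 2.298 m → arm 0.027 m, τ = 173.5 × 0.027 = 4.684 N·m counterclockwise.
Net load moment about support A = 234.5 N·m clockwise.
Reaction R at support B is upward at 0.21 m, arm 2.061 m → moment R × 2.061 counterclockwise.
Στ = 0 ⇒ R × 2.061 = 234.5 ⇒ R = 114 N.

R_B ≈ 114 N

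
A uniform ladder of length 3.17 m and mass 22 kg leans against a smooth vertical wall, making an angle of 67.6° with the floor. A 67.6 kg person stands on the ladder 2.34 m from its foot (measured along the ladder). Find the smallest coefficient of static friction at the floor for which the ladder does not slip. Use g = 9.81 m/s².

Taking torques about the foot of the ladder:
Ladder weight 22×9.81 = 215.8 N acts at 1.585 m along the ladder; its horizontal arm is 1.585·cos67.6° = 0.604 m → τ = 130.3 N·m clockwise.
Person: 67.6×9.81 = 663.2 N at 2.34 m → arm 0.8917 m → τ = 591.4 N·m clockwise.
Wall normal N acts horizontally at the top; its moment arm is the height L sinθ = 3.17·sin67.6° = 2.931 m, counterclockwise.
For rotational equilibrium, N × 2.931 = 721.7, so N = 246.2 N.
ΣFx = 0 ⇒ f = N_wall = 246.2 N. ΣFy = 0 ⇒ N_floor = 879 N.
μ_min = f / N_floor = 246.2 / 879 = 0.28.

μ_min ≈ 0.28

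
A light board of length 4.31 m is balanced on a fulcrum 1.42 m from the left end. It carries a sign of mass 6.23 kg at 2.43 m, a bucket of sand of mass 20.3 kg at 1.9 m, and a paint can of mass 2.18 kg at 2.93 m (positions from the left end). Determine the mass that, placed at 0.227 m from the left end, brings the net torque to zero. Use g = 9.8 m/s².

Take moments about the fulcrum (at 1.42 m from the left end).
Sign: 6.23 × 9.8 = 61.05 N down at 2.43 m → arm 1.01 m, τ = 61.05 × 1.01 = 61.66 N·m clockwise.
Bucket of sand: 20.3 × 9.8 = 198.9 N down at 1.9 m → arm 0.48 m, τ = 198.9 × 0.48 = 95.47 N·m clockwise.
Paint can: 2.18 × 9.8 = 21.36 N down at 2.93 m → arm 1.51 m, τ = 21.36 × 1.51 = 32.25 N·m clockwise.
Net moment of known loads = 189.4 N·m clockwise.
An unknown mass m at 0.227 m has arm 1.193 m; its moment is m·g·1.193 counterclockwise.
Balancing moments: m × 9.8 × 1.193 = 189.4, giving m = 189.4 / (9.8 × 1.193) = 16.2 kg.

m ≈ 16.2 kg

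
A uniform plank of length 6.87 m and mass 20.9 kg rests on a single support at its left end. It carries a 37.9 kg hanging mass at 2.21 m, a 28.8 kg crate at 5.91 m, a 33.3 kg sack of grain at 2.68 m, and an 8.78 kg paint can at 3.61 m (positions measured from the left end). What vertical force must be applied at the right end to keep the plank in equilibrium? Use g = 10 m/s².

F ≈ 650 N

Take moments about the left end.
Beam weight: 20.9 × 10 = 209 N down at 3.435 m → arm 3.435 m, τ = 209 × 3.435 = 717.9 N·m clockwise.
Hanging mass: 37.9 × 10 = 379 N down at 2.21 m → arm 2.21 m, τ = 379 × 2.21 = 837.6 N·m clockwise.
Crate: 28.8 × 10 = 288 N down at 5.91 m → arm 5.91 m, τ = 288 × 5.91 = 1702 N·m clockwise.
Sack of grain: 33.3 × 10 = 333 N down at 2.68 m → arm 2.68 m, τ = 333 × 2.68 = 892.4 N·m clockwise.
Paint can: 8.78 × 10 = 87.8 N down at 3.61 m → arm 3.61 m, τ = 87.8 × 3.61 = 317 N·m clockwise.
Net moment of the loads = 4467 N·m clockwise.
The upward force F acts at the right end, arm 6.87 m, giving F × 6.87 counterclockwise.
Balancing moments: F × 6.87 = 4467, giving F = 4467 / 6.87 = 650 N.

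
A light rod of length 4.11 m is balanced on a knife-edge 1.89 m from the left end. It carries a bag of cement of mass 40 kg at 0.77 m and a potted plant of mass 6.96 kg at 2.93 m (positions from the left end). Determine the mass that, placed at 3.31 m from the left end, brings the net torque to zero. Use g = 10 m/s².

m ≈ 26.5 kg

Choose the knife-edge (at 1.89 m from the left end) as the axis so the support reaction has zero arm there.
Bag of cement: 40 × 10 = 400 N down at 0.77 m → arm 1.12 m, τ = 400 × 1.12 = 448 N·m counterclockwise.
Potted plant: 6.96 × 10 = 69.6 N down at 2.93 m → arm 1.04 m, τ = 69.6 × 1.04 = 72.38 N·m clockwise.
Net moment of known loads = 375.6 N·m counterclockwise.
An unknown mass m at 3.31 m has arm 1.42 m; its moment is m·g·1.42 clockwise.
Στ = 0 ⇒ m × 10 × 1.42 = 375.6 ⇒ m = 375.6 / (10 × 1.42) = 26.5 kg.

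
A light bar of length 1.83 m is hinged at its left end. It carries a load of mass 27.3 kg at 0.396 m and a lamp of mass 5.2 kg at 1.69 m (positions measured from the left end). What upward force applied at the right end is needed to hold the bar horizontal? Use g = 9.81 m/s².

Sum moments about the left end (the unknown pivot reaction has zero arm there).
Load: 27.3 × 9.81 = 267.8 N down at 0.396 m → arm 0.396 m, τ = 267.8 × 0.396 = 106 N·m clockwise.
Lamp: 5.2 × 9.81 = 51.01 N down at 1.69 m → arm 1.69 m, τ = 51.01 × 1.69 = 86.21 N·m clockwise.
Net moment of the loads = 192.2 N·m clockwise.
The upward force F acts at the right end, arm 1.83 m, giving F × 1.83 counterclockwise.
Στ = 0 ⇒ F × 1.83 = 192.2 ⇒ F = 192.2 / 1.83 = 105 N.

F ≈ 105 N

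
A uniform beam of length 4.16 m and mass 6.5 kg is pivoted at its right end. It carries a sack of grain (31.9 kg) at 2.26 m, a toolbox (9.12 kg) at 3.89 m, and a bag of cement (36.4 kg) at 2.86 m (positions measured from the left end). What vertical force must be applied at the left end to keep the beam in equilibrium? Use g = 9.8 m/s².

Take moments about the right end.
Beam weight: 6.5 × 9.8 = 63.7 N down at 2.08 m → arm 2.08 m, τ = 63.7 × 2.08 = 132.5 N·m counterclockwise.
Sack of grain: 31.9 × 9.8 = 312.6 N down at 2.26 m → arm 1.9 m, τ = 312.6 × 1.9 = 593.9 N·m counterclockwise.
Toolbox: 9.12 × 9.8 = 89.38 N down at 3.89 m → arm 0.27 m, τ = 89.38 × 0.27 = 24.13 N·m counterclockwise.
Bag of cement: 36.4 × 9.8 = 356.7 N down at 2.86 m → arm 1.3 m, τ = 356.7 × 1.3 = 463.7 N·m counterclockwise.
Net moment of the loads = 1214 N·m counterclockwise.
The upward force F acts at the left end, arm 4.16 m, giving F × 4.16 clockwise.
For rotational equilibrium, F × 4.16 = 1214, so F = 1214 / 4.16 = 292 N.

F ≈ 292 N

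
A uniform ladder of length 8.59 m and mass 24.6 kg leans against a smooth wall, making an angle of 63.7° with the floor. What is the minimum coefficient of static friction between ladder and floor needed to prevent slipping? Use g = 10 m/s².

μ_min ≈ 0.247

Sum moments about the foot of the ladder (the floor normal and friction both act there and drop out).
Ladder weight 24.6×10 = 246 N acts at 4.295 m along the ladder; its horizontal arm is 4.295·cos63.7° = 1.903 m → τ = 468.1 N·m clockwise.
Wall normal N acts horizontally at the top; its moment arm is the height L sinθ = 8.59·sin63.7° = 7.701 m, counterclockwise.
Στ = 0 ⇒ N × 7.701 = 468.1 ⇒ N = 60.78 N.
ΣFx = 0 ⇒ f = N_wall = 60.78 N. ΣFy = 0 ⇒ N_floor = 246 N.
μ_min = f / N_floor = 60.78 / 246 = 0.247.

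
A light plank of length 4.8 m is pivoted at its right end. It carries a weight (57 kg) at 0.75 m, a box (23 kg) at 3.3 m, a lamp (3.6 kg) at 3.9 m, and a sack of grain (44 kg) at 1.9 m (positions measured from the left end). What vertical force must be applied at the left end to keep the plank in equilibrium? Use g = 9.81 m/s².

F ≈ 810 N

Take moments about the right end.
Weight: 57 × 9.81 = 559.2 N down at 0.75 m → arm 4.05 m, τ = 559.2 × 4.05 = 2265 N·m counterclockwise.
Box: 23 × 9.81 = 225.6 N down at 3.3 m → arm 1.5 m, τ = 225.6 × 1.5 = 338.4 N·m counterclockwise.
Lamp: 3.6 × 9.81 = 35.32 N down at 3.9 m → arm 0.9 m, τ = 35.32 × 0.9 = 31.79 N·m counterclockwise.
Sack of grain: 44 × 9.81 = 431.6 N down at 1.9 m → arm 2.9 m, τ = 431.6 × 2.9 = 1252 N·m counterclockwise.
Net moment of the loads = 3887 N·m counterclockwise.
The upward force F acts at the left end, arm 4.8 m, giving F × 4.8 clockwise.
Balancing moments: F × 4.8 = 3887, giving F = 3887 / 4.8 = 810 N.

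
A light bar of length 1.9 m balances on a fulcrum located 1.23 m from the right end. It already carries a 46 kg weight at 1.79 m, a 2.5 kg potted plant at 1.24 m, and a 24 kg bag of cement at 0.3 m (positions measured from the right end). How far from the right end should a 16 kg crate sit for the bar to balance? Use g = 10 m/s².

x ≈ 1.01 m from the right end

Sum moments about the fulcrum (at 1.23 m from the right end) (the support reaction has zero arm there).
Weight: 46 × 10 = 460 N down at 1.79 m → arm 0.56 m, τ = 460 × 0.56 = 257.6 N·m counterclockwise.
Potted plant: 2.5 × 10 = 25 N down at 1.24 m → arm 0.01 m, τ = 25 × 0.01 = 0.25 N·m counterclockwise.
Bag of cement: 24 × 10 = 240 N down at 0.3 m → arm 0.93 m, τ = 240 × 0.93 = 223.2 N·m clockwise.
Net moment of existing loads = 34.65 N·m counterclockwise.
The crate weighs 16 × 10 = 160 N and must supply an equal clockwise moment, so its lever arm about the fulcrum is 34.65 / 160 = 0.217 m.
That puts it at 1.23 − 0.217 = 1.01 m from the right end.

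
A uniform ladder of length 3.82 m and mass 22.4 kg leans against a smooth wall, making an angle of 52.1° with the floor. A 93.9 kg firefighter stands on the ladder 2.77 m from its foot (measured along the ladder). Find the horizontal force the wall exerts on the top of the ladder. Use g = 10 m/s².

N_wall ≈ 617 N

Sum moments about the foot of the ladder (the floor normal and friction both act there and drop out).
Ladder weight 22.4×10 = 224 N acts at 1.91 m along the ladder; its horizontal arm is 1.91·cos52.1° = 1.173 m → τ = 262.8 N·m clockwise.
Firefighter: 93.9×10 = 939 N at 2.77 m → arm 1.702 m → τ = 1598 N·m clockwise.
Wall normal N acts horizontally at the top; its moment arm is the height L sinθ = 3.82·sin52.1° = 3.014 m, counterclockwise.
Balancing moments: N × 3.014 = 1861, giving N = 617 N.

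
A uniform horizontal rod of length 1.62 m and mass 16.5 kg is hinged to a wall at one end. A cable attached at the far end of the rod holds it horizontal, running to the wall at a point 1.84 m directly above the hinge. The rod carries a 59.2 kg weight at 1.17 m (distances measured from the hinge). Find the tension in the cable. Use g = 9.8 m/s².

T ≈ 666 N

Choose the hinge as the axis so the unknown hinge reaction has zero arm there.
Beam weight: 16.5 × 9.8 = 161.7 N down at 0.81 m → arm 0.81 m, τ = 161.7 × 0.81 = 131 N·m clockwise.
Weight: 59.2 × 9.8 = 580.2 N down at 1.17 m → arm 1.17 m, τ = 580.2 × 1.17 = 678.8 N·m clockwise.
Total clockwise load moment = 809.8 N·m.
The cable tension T acts at 1.62 m; only its component perpendicular to the rod, T sinθ, produces torque. sinθ = h/√(h²+d²) = 1.84/√(1.84²+1.62²) = 0.7506.
For rotational equilibrium, T × 1.62 × 0.7506 = 809.8, so T = 809.8 / 1.216 = 666 N.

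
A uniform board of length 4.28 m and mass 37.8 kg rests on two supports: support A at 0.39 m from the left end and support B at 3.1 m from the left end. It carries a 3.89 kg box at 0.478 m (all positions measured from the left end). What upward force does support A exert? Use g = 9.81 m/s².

R_A ≈ 168 N

About support B:
Beam weight: 37.8 × 9.81 = 370.8 N down at 2.14 m → arm 0.96 m, τ = 370.8 × 0.96 = 356 N·m counterclockwise.
Box: 3.89 × 9.81 = 38.16 N down at 0.478 m → arm 2.622 m, τ = 38.16 × 2.622 = 100.1 N·m counterclockwise.
Net load moment about support B = 456.1 N·m counterclockwise.
Reaction R at support A is upward at 0.39 m, arm 2.71 m → moment R × 2.71 clockwise.
Στ = 0 ⇒ R × 2.71 = 456.1 ⇒ R = 168 N.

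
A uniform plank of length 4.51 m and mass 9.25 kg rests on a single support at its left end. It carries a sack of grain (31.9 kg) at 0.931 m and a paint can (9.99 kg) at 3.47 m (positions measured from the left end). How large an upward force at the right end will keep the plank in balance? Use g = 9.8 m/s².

F ≈ 185 N

Taking torques about the left end:
Beam weight: 9.25 × 9.8 = 90.65 N down at 2.255 m → arm 2.255 m, τ = 90.65 × 2.255 = 204.4 N·m clockwise.
Sack of grain: 31.9 × 9.8 = 312.6 N down at 0.931 m → arm 0.931 m, τ = 312.6 × 0.931 = 291 N·m clockwise.
Paint can: 9.99 × 9.8 = 97.9 N down at 3.47 m → arm 3.47 m, τ = 97.9 × 3.47 = 339.7 N·m clockwise.
Net moment of the loads = 835.1 N·m clockwise.
The upward force F acts at the right end, arm 4.51 m, giving F × 4.51 counterclockwise.
Setting net torque to zero: F × 4.51 = 835.1 → F = 835.1 / 4.51 = 185 N.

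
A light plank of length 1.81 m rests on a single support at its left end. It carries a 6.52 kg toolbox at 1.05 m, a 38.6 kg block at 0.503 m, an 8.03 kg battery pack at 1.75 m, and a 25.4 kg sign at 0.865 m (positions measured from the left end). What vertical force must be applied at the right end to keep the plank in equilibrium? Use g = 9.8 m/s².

F ≈ 337 N

Take moments about the left end.
Toolbox: 6.52 × 9.8 = 63.9 N down at 1.05 m → arm 1.05 m, τ = 63.9 × 1.05 = 67.09 N·m clockwise.
Block: 38.6 × 9.8 = 378.3 N down at 0.503 m → arm 0.503 m, τ = 378.3 × 0.503 = 190.3 N·m clockwise.
Battery pack: 8.03 × 9.8 = 78.69 N down at 1.75 m → arm 1.75 m, τ = 78.69 × 1.75 = 137.7 N·m clockwise.
Sign: 25.4 × 9.8 = 248.9 N down at 0.865 m → arm 0.865 m, τ = 248.9 × 0.865 = 215.3 N·m clockwise.
Net moment of the loads = 610.4 N·m clockwise.
The upward force F acts at the right end, arm 1.81 m, giving F × 1.81 counterclockwise.
For rotational equilibrium, F × 1.81 = 610.4, so F = 610.4 / 1.81 = 337 N.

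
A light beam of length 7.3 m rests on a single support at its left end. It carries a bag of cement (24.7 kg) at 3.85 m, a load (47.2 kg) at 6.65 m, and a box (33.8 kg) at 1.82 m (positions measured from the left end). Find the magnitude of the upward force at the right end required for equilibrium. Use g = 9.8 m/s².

About the left end:
Bag of cement: 24.7 × 9.8 = 242.1 N down at 3.85 m → arm 3.85 m, τ = 242.1 × 3.85 = 932.1 N·m clockwise.
Load: 47.2 × 9.8 = 462.6 N down at 6.65 m → arm 6.65 m, τ = 462.6 × 6.65 = 3076 N·m clockwise.
Box: 33.8 × 9.8 = 331.2 N down at 1.82 m → arm 1.82 m, τ = 331.2 × 1.82 = 602.8 N·m clockwise.
Net moment of the loads = 4611 N·m clockwise.
The upward force F acts at the right end, arm 7.3 m, giving F × 7.3 counterclockwise.
For rotational equilibrium, F × 7.3 = 4611, so F = 4611 / 7.3 = 632 N.

F ≈ 632 N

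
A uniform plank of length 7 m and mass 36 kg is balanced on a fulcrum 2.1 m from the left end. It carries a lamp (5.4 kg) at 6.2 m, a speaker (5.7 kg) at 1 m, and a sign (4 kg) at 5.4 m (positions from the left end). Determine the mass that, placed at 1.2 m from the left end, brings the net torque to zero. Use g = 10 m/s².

Taking torques about the fulcrum (at 2.1 m from the left end):
Beam weight: 36 × 10 = 360 N down at 3.5 m → arm 1.4 m, τ = 360 × 1.4 = 504 N·m clockwise.
Lamp: 5.4 × 10 = 54 N down at 6.2 m → arm 4.1 m, τ = 54 × 4.1 = 221.4 N·m clockwise.
Speaker: 5.7 × 10 = 57 N down at 1 m → arm 1.1 m, τ = 57 × 1.1 = 62.7 N·m counterclockwise.
Sign: 4 × 10 = 40 N down at 5.4 m → arm 3.3 m, τ = 40 × 3.3 = 132 N·m clockwise.
Net moment of known loads = 794.7 N·m clockwise.
An unknown mass m at 1.2 m has arm 0.9 m; its moment is m·g·0.9 counterclockwise.
Balancing moments: m × 10 × 0.9 = 794.7, giving m = 794.7 / (10 × 0.9) = 88.3 kg.

m ≈ 88.3 kg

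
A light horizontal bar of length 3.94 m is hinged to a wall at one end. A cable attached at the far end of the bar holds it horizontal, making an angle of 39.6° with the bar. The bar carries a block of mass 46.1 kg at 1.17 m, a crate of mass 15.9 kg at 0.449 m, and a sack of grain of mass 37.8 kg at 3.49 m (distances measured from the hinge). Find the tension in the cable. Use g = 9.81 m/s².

T ≈ 754 N

Take moments about the hinge.
Block: 46.1 × 9.81 = 452.2 N down at 1.17 m → arm 1.17 m, τ = 452.2 × 1.17 = 529.1 N·m clockwise.
Crate: 15.9 × 9.81 = 156 N down at 0.449 m → arm 0.449 m, τ = 156 × 0.449 = 70.04 N·m clockwise.
Sack of grain: 37.8 × 9.81 = 370.8 N down at 3.49 m → arm 3.49 m, τ = 370.8 × 3.49 = 1294 N·m clockwise.
Total clockwise load moment = 1893 N·m.
The cable tension T acts at 3.94 m; only its component perpendicular to the bar, T sinθ, produces torque. sin 39.6° = 0.6374.
Setting net torque to zero: T × 3.94 × 0.6374 = 1893 → T = 1893 / 2.511 = 754 N.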